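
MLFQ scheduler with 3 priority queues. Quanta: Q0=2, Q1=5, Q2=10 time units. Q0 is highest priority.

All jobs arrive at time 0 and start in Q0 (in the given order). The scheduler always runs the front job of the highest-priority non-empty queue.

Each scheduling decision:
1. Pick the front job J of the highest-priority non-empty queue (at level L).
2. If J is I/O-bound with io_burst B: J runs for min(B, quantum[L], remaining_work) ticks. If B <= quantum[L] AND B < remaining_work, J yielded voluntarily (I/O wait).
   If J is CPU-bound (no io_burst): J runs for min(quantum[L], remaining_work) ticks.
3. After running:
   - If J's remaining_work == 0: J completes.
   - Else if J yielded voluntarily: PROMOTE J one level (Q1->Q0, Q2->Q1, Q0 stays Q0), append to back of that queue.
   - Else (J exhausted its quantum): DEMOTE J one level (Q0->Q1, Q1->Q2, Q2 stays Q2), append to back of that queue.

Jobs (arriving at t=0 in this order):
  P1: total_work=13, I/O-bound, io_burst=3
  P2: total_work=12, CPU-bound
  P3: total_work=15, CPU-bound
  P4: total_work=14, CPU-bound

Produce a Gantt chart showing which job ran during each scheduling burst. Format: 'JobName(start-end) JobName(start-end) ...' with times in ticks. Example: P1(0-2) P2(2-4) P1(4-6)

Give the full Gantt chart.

t=0-2: P1@Q0 runs 2, rem=11, quantum used, demote→Q1. Q0=[P2,P3,P4] Q1=[P1] Q2=[]
t=2-4: P2@Q0 runs 2, rem=10, quantum used, demote→Q1. Q0=[P3,P4] Q1=[P1,P2] Q2=[]
t=4-6: P3@Q0 runs 2, rem=13, quantum used, demote→Q1. Q0=[P4] Q1=[P1,P2,P3] Q2=[]
t=6-8: P4@Q0 runs 2, rem=12, quantum used, demote→Q1. Q0=[] Q1=[P1,P2,P3,P4] Q2=[]
t=8-11: P1@Q1 runs 3, rem=8, I/O yield, promote→Q0. Q0=[P1] Q1=[P2,P3,P4] Q2=[]
t=11-13: P1@Q0 runs 2, rem=6, quantum used, demote→Q1. Q0=[] Q1=[P2,P3,P4,P1] Q2=[]
t=13-18: P2@Q1 runs 5, rem=5, quantum used, demote→Q2. Q0=[] Q1=[P3,P4,P1] Q2=[P2]
t=18-23: P3@Q1 runs 5, rem=8, quantum used, demote→Q2. Q0=[] Q1=[P4,P1] Q2=[P2,P3]
t=23-28: P4@Q1 runs 5, rem=7, quantum used, demote→Q2. Q0=[] Q1=[P1] Q2=[P2,P3,P4]
t=28-31: P1@Q1 runs 3, rem=3, I/O yield, promote→Q0. Q0=[P1] Q1=[] Q2=[P2,P3,P4]
t=31-33: P1@Q0 runs 2, rem=1, quantum used, demote→Q1. Q0=[] Q1=[P1] Q2=[P2,P3,P4]
t=33-34: P1@Q1 runs 1, rem=0, completes. Q0=[] Q1=[] Q2=[P2,P3,P4]
t=34-39: P2@Q2 runs 5, rem=0, completes. Q0=[] Q1=[] Q2=[P3,P4]
t=39-47: P3@Q2 runs 8, rem=0, completes. Q0=[] Q1=[] Q2=[P4]
t=47-54: P4@Q2 runs 7, rem=0, completes. Q0=[] Q1=[] Q2=[]

Answer: P1(0-2) P2(2-4) P3(4-6) P4(6-8) P1(8-11) P1(11-13) P2(13-18) P3(18-23) P4(23-28) P1(28-31) P1(31-33) P1(33-34) P2(34-39) P3(39-47) P4(47-54)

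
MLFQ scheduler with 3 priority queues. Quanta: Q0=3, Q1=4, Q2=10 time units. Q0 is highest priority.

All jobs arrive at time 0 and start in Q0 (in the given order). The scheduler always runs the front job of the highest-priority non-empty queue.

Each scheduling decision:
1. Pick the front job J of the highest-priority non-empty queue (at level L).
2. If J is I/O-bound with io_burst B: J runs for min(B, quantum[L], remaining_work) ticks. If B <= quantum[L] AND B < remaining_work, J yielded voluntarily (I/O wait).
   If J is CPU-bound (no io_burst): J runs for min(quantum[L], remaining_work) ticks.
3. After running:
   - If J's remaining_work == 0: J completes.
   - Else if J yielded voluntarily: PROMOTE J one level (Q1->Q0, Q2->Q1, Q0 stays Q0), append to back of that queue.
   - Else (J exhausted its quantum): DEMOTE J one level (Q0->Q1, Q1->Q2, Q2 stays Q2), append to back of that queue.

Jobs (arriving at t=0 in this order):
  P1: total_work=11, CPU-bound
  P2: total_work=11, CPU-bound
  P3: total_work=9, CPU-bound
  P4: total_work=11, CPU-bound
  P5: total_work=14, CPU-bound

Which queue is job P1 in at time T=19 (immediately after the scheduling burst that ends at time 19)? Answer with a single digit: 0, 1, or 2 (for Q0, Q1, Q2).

Answer: 2

Derivation:
t=0-3: P1@Q0 runs 3, rem=8, quantum used, demote→Q1. Q0=[P2,P3,P4,P5] Q1=[P1] Q2=[]
t=3-6: P2@Q0 runs 3, rem=8, quantum used, demote→Q1. Q0=[P3,P4,P5] Q1=[P1,P2] Q2=[]
t=6-9: P3@Q0 runs 3, rem=6, quantum used, demote→Q1. Q0=[P4,P5] Q1=[P1,P2,P3] Q2=[]
t=9-12: P4@Q0 runs 3, rem=8, quantum used, demote→Q1. Q0=[P5] Q1=[P1,P2,P3,P4] Q2=[]
t=12-15: P5@Q0 runs 3, rem=11, quantum used, demote→Q1. Q0=[] Q1=[P1,P2,P3,P4,P5] Q2=[]
t=15-19: P1@Q1 runs 4, rem=4, quantum used, demote→Q2. Q0=[] Q1=[P2,P3,P4,P5] Q2=[P1]
t=19-23: P2@Q1 runs 4, rem=4, quantum used, demote→Q2. Q0=[] Q1=[P3,P4,P5] Q2=[P1,P2]
t=23-27: P3@Q1 runs 4, rem=2, quantum used, demote→Q2. Q0=[] Q1=[P4,P5] Q2=[P1,P2,P3]
t=27-31: P4@Q1 runs 4, rem=4, quantum used, demote→Q2. Q0=[] Q1=[P5] Q2=[P1,P2,P3,P4]
t=31-35: P5@Q1 runs 4, rem=7, quantum used, demote→Q2. Q0=[] Q1=[] Q2=[P1,P2,P3,P4,P5]
t=35-39: P1@Q2 runs 4, rem=0, completes. Q0=[] Q1=[] Q2=[P2,P3,P4,P5]
t=39-43: P2@Q2 runs 4, rem=0, completes. Q0=[] Q1=[] Q2=[P3,P4,P5]
t=43-45: P3@Q2 runs 2, rem=0, completes. Q0=[] Q1=[] Q2=[P4,P5]
t=45-49: P4@Q2 runs 4, rem=0, completes. Q0=[] Q1=[] Q2=[P5]
t=49-56: P5@Q2 runs 7, rem=0, completes. Q0=[] Q1=[] Q2=[]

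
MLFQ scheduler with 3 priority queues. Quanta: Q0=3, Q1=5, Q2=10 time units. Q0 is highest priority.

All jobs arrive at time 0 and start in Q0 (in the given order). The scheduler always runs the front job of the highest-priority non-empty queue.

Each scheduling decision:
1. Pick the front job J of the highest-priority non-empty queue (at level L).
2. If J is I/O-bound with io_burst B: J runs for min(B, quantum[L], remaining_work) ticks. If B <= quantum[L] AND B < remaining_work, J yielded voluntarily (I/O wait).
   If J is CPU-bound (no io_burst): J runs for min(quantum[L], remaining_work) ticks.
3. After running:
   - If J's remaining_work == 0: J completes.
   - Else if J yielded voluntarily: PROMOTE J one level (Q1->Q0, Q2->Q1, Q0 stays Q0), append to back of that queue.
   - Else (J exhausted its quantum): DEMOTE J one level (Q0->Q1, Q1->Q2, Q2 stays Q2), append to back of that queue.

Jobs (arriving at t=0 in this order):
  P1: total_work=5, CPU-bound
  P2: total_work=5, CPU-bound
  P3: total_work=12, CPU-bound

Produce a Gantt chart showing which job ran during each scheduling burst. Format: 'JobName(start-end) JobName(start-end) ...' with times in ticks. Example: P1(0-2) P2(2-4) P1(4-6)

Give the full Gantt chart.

t=0-3: P1@Q0 runs 3, rem=2, quantum used, demote→Q1. Q0=[P2,P3] Q1=[P1] Q2=[]
t=3-6: P2@Q0 runs 3, rem=2, quantum used, demote→Q1. Q0=[P3] Q1=[P1,P2] Q2=[]
t=6-9: P3@Q0 runs 3, rem=9, quantum used, demote→Q1. Q0=[] Q1=[P1,P2,P3] Q2=[]
t=9-11: P1@Q1 runs 2, rem=0, completes. Q0=[] Q1=[P2,P3] Q2=[]
t=11-13: P2@Q1 runs 2, rem=0, completes. Q0=[] Q1=[P3] Q2=[]
t=13-18: P3@Q1 runs 5, rem=4, quantum used, demote→Q2. Q0=[] Q1=[] Q2=[P3]
t=18-22: P3@Q2 runs 4, rem=0, completes. Q0=[] Q1=[] Q2=[]

Answer: P1(0-3) P2(3-6) P3(6-9) P1(9-11) P2(11-13) P3(13-18) P3(18-22)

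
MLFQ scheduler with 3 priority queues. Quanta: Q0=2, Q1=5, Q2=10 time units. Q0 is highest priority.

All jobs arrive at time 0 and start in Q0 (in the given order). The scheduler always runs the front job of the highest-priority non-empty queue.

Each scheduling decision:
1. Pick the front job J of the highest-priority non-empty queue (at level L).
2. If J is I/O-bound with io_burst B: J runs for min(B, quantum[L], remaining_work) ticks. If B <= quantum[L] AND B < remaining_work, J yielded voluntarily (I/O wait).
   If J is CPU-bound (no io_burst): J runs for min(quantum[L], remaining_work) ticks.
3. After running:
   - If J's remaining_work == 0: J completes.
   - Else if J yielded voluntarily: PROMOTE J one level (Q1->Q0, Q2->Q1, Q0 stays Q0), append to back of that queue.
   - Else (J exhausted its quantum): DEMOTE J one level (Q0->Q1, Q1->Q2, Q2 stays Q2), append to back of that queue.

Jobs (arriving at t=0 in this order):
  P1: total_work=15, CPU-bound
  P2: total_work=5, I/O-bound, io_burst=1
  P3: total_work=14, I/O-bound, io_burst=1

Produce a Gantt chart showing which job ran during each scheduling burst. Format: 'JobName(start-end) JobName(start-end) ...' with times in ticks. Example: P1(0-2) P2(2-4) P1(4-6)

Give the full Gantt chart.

Answer: P1(0-2) P2(2-3) P3(3-4) P2(4-5) P3(5-6) P2(6-7) P3(7-8) P2(8-9) P3(9-10) P2(10-11) P3(11-12) P3(12-13) P3(13-14) P3(14-15) P3(15-16) P3(16-17) P3(17-18) P3(18-19) P3(19-20) P3(20-21) P1(21-26) P1(26-34)

Derivation:
t=0-2: P1@Q0 runs 2, rem=13, quantum used, demote→Q1. Q0=[P2,P3] Q1=[P1] Q2=[]
t=2-3: P2@Q0 runs 1, rem=4, I/O yield, promote→Q0. Q0=[P3,P2] Q1=[P1] Q2=[]
t=3-4: P3@Q0 runs 1, rem=13, I/O yield, promote→Q0. Q0=[P2,P3] Q1=[P1] Q2=[]
t=4-5: P2@Q0 runs 1, rem=3, I/O yield, promote→Q0. Q0=[P3,P2] Q1=[P1] Q2=[]
t=5-6: P3@Q0 runs 1, rem=12, I/O yield, promote→Q0. Q0=[P2,P3] Q1=[P1] Q2=[]
t=6-7: P2@Q0 runs 1, rem=2, I/O yield, promote→Q0. Q0=[P3,P2] Q1=[P1] Q2=[]
t=7-8: P3@Q0 runs 1, rem=11, I/O yield, promote→Q0. Q0=[P2,P3] Q1=[P1] Q2=[]
t=8-9: P2@Q0 runs 1, rem=1, I/O yield, promote→Q0. Q0=[P3,P2] Q1=[P1] Q2=[]
t=9-10: P3@Q0 runs 1, rem=10, I/O yield, promote→Q0. Q0=[P2,P3] Q1=[P1] Q2=[]
t=10-11: P2@Q0 runs 1, rem=0, completes. Q0=[P3] Q1=[P1] Q2=[]
t=11-12: P3@Q0 runs 1, rem=9, I/O yield, promote→Q0. Q0=[P3] Q1=[P1] Q2=[]
t=12-13: P3@Q0 runs 1, rem=8, I/O yield, promote→Q0. Q0=[P3] Q1=[P1] Q2=[]
t=13-14: P3@Q0 runs 1, rem=7, I/O yield, promote→Q0. Q0=[P3] Q1=[P1] Q2=[]
t=14-15: P3@Q0 runs 1, rem=6, I/O yield, promote→Q0. Q0=[P3] Q1=[P1] Q2=[]
t=15-16: P3@Q0 runs 1, rem=5, I/O yield, promote→Q0. Q0=[P3] Q1=[P1] Q2=[]
t=16-17: P3@Q0 runs 1, rem=4, I/O yield, promote→Q0. Q0=[P3] Q1=[P1] Q2=[]
t=17-18: P3@Q0 runs 1, rem=3, I/O yield, promote→Q0. Q0=[P3] Q1=[P1] Q2=[]
t=18-19: P3@Q0 runs 1, rem=2, I/O yield, promote→Q0. Q0=[P3] Q1=[P1] Q2=[]
t=19-20: P3@Q0 runs 1, rem=1, I/O yield, promote→Q0. Q0=[P3] Q1=[P1] Q2=[]
t=20-21: P3@Q0 runs 1, rem=0, completes. Q0=[] Q1=[P1] Q2=[]
t=21-26: P1@Q1 runs 5, rem=8, quantum used, demote→Q2. Q0=[] Q1=[] Q2=[P1]
t=26-34: P1@Q2 runs 8, rem=0, completes. Q0=[] Q1=[] Q2=[]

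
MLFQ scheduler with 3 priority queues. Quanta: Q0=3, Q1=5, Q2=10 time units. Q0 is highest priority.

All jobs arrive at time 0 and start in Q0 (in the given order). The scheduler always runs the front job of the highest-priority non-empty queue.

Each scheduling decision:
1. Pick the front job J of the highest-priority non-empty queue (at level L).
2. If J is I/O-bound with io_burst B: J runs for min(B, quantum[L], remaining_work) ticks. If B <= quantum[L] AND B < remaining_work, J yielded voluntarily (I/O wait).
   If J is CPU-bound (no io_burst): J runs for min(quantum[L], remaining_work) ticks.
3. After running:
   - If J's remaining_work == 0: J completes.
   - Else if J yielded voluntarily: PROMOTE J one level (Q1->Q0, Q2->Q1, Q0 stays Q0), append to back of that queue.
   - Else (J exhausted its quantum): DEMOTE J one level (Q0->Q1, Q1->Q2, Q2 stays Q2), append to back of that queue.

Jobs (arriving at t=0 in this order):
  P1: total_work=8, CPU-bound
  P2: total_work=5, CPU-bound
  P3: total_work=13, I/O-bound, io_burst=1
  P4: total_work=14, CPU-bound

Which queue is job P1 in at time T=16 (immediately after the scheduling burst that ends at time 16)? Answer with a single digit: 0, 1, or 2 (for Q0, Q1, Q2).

t=0-3: P1@Q0 runs 3, rem=5, quantum used, demote→Q1. Q0=[P2,P3,P4] Q1=[P1] Q2=[]
t=3-6: P2@Q0 runs 3, rem=2, quantum used, demote→Q1. Q0=[P3,P4] Q1=[P1,P2] Q2=[]
t=6-7: P3@Q0 runs 1, rem=12, I/O yield, promote→Q0. Q0=[P4,P3] Q1=[P1,P2] Q2=[]
t=7-10: P4@Q0 runs 3, rem=11, quantum used, demote→Q1. Q0=[P3] Q1=[P1,P2,P4] Q2=[]
t=10-11: P3@Q0 runs 1, rem=11, I/O yield, promote→Q0. Q0=[P3] Q1=[P1,P2,P4] Q2=[]
t=11-12: P3@Q0 runs 1, rem=10, I/O yield, promote→Q0. Q0=[P3] Q1=[P1,P2,P4] Q2=[]
t=12-13: P3@Q0 runs 1, rem=9, I/O yield, promote→Q0. Q0=[P3] Q1=[P1,P2,P4] Q2=[]
t=13-14: P3@Q0 runs 1, rem=8, I/O yield, promote→Q0. Q0=[P3] Q1=[P1,P2,P4] Q2=[]
t=14-15: P3@Q0 runs 1, rem=7, I/O yield, promote→Q0. Q0=[P3] Q1=[P1,P2,P4] Q2=[]
t=15-16: P3@Q0 runs 1, rem=6, I/O yield, promote→Q0. Q0=[P3] Q1=[P1,P2,P4] Q2=[]
t=16-17: P3@Q0 runs 1, rem=5, I/O yield, promote→Q0. Q0=[P3] Q1=[P1,P2,P4] Q2=[]
t=17-18: P3@Q0 runs 1, rem=4, I/O yield, promote→Q0. Q0=[P3] Q1=[P1,P2,P4] Q2=[]
t=18-19: P3@Q0 runs 1, rem=3, I/O yield, promote→Q0. Q0=[P3] Q1=[P1,P2,P4] Q2=[]
t=19-20: P3@Q0 runs 1, rem=2, I/O yield, promote→Q0. Q0=[P3] Q1=[P1,P2,P4] Q2=[]
t=20-21: P3@Q0 runs 1, rem=1, I/O yield, promote→Q0. Q0=[P3] Q1=[P1,P2,P4] Q2=[]
t=21-22: P3@Q0 runs 1, rem=0, completes. Q0=[] Q1=[P1,P2,P4] Q2=[]
t=22-27: P1@Q1 runs 5, rem=0, completes. Q0=[] Q1=[P2,P4] Q2=[]
t=27-29: P2@Q1 runs 2, rem=0, completes. Q0=[] Q1=[P4] Q2=[]
t=29-34: P4@Q1 runs 5, rem=6, quantum used, demote→Q2. Q0=[] Q1=[] Q2=[P4]
t=34-40: P4@Q2 runs 6, rem=0, completes. Q0=[] Q1=[] Q2=[]

Answer: 1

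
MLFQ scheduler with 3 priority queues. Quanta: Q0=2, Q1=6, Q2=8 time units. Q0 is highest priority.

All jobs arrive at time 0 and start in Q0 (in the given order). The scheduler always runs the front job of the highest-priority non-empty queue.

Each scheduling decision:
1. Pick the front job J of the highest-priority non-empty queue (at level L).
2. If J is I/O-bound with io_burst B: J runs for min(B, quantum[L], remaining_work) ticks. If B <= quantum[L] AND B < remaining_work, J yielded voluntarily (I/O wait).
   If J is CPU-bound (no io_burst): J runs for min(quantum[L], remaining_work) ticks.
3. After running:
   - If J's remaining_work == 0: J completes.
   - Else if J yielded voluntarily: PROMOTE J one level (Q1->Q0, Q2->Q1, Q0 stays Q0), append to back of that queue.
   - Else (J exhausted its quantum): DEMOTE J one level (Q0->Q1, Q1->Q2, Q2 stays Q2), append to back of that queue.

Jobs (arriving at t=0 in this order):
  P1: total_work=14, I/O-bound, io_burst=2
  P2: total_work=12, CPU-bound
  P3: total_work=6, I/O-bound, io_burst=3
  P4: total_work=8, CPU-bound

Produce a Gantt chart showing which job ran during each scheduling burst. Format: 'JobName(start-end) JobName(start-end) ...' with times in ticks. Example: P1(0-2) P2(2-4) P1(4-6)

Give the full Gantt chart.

t=0-2: P1@Q0 runs 2, rem=12, I/O yield, promote→Q0. Q0=[P2,P3,P4,P1] Q1=[] Q2=[]
t=2-4: P2@Q0 runs 2, rem=10, quantum used, demote→Q1. Q0=[P3,P4,P1] Q1=[P2] Q2=[]
t=4-6: P3@Q0 runs 2, rem=4, quantum used, demote→Q1. Q0=[P4,P1] Q1=[P2,P3] Q2=[]
t=6-8: P4@Q0 runs 2, rem=6, quantum used, demote→Q1. Q0=[P1] Q1=[P2,P3,P4] Q2=[]
t=8-10: P1@Q0 runs 2, rem=10, I/O yield, promote→Q0. Q0=[P1] Q1=[P2,P3,P4] Q2=[]
t=10-12: P1@Q0 runs 2, rem=8, I/O yield, promote→Q0. Q0=[P1] Q1=[P2,P3,P4] Q2=[]
t=12-14: P1@Q0 runs 2, rem=6, I/O yield, promote→Q0. Q0=[P1] Q1=[P2,P3,P4] Q2=[]
t=14-16: P1@Q0 runs 2, rem=4, I/O yield, promote→Q0. Q0=[P1] Q1=[P2,P3,P4] Q2=[]
t=16-18: P1@Q0 runs 2, rem=2, I/O yield, promote→Q0. Q0=[P1] Q1=[P2,P3,P4] Q2=[]
t=18-20: P1@Q0 runs 2, rem=0, completes. Q0=[] Q1=[P2,P3,P4] Q2=[]
t=20-26: P2@Q1 runs 6, rem=4, quantum used, demote→Q2. Q0=[] Q1=[P3,P4] Q2=[P2]
t=26-29: P3@Q1 runs 3, rem=1, I/O yield, promote→Q0. Q0=[P3] Q1=[P4] Q2=[P2]
t=29-30: P3@Q0 runs 1, rem=0, completes. Q0=[] Q1=[P4] Q2=[P2]
t=30-36: P4@Q1 runs 6, rem=0, completes. Q0=[] Q1=[] Q2=[P2]
t=36-40: P2@Q2 runs 4, rem=0, completes. Q0=[] Q1=[] Q2=[]

Answer: P1(0-2) P2(2-4) P3(4-6) P4(6-8) P1(8-10) P1(10-12) P1(12-14) P1(14-16) P1(16-18) P1(18-20) P2(20-26) P3(26-29) P3(29-30) P4(30-36) P2(36-40)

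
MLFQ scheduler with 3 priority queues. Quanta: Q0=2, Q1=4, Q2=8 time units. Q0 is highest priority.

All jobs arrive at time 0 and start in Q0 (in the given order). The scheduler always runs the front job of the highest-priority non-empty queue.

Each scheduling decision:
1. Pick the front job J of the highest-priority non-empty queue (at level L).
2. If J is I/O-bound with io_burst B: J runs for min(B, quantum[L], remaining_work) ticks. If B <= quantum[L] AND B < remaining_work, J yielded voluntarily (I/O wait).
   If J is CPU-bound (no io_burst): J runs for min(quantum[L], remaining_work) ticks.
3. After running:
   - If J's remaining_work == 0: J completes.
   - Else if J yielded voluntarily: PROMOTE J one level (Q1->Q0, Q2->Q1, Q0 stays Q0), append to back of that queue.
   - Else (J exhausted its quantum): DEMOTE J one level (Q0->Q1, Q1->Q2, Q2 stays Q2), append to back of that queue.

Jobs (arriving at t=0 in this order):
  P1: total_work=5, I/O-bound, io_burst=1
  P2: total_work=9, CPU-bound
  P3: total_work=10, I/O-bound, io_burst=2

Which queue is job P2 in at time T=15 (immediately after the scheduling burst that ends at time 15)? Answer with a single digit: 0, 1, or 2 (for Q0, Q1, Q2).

Answer: 1

Derivation:
t=0-1: P1@Q0 runs 1, rem=4, I/O yield, promote→Q0. Q0=[P2,P3,P1] Q1=[] Q2=[]
t=1-3: P2@Q0 runs 2, rem=7, quantum used, demote→Q1. Q0=[P3,P1] Q1=[P2] Q2=[]
t=3-5: P3@Q0 runs 2, rem=8, I/O yield, promote→Q0. Q0=[P1,P3] Q1=[P2] Q2=[]
t=5-6: P1@Q0 runs 1, rem=3, I/O yield, promote→Q0. Q0=[P3,P1] Q1=[P2] Q2=[]
t=6-8: P3@Q0 runs 2, rem=6, I/O yield, promote→Q0. Q0=[P1,P3] Q1=[P2] Q2=[]
t=8-9: P1@Q0 runs 1, rem=2, I/O yield, promote→Q0. Q0=[P3,P1] Q1=[P2] Q2=[]
t=9-11: P3@Q0 runs 2, rem=4, I/O yield, promote→Q0. Q0=[P1,P3] Q1=[P2] Q2=[]
t=11-12: P1@Q0 runs 1, rem=1, I/O yield, promote→Q0. Q0=[P3,P1] Q1=[P2] Q2=[]
t=12-14: P3@Q0 runs 2, rem=2, I/O yield, promote→Q0. Q0=[P1,P3] Q1=[P2] Q2=[]
t=14-15: P1@Q0 runs 1, rem=0, completes. Q0=[P3] Q1=[P2] Q2=[]
t=15-17: P3@Q0 runs 2, rem=0, completes. Q0=[] Q1=[P2] Q2=[]
t=17-21: P2@Q1 runs 4, rem=3, quantum used, demote→Q2. Q0=[] Q1=[] Q2=[P2]
t=21-24: P2@Q2 runs 3, rem=0, completes. Q0=[] Q1=[] Q2=[]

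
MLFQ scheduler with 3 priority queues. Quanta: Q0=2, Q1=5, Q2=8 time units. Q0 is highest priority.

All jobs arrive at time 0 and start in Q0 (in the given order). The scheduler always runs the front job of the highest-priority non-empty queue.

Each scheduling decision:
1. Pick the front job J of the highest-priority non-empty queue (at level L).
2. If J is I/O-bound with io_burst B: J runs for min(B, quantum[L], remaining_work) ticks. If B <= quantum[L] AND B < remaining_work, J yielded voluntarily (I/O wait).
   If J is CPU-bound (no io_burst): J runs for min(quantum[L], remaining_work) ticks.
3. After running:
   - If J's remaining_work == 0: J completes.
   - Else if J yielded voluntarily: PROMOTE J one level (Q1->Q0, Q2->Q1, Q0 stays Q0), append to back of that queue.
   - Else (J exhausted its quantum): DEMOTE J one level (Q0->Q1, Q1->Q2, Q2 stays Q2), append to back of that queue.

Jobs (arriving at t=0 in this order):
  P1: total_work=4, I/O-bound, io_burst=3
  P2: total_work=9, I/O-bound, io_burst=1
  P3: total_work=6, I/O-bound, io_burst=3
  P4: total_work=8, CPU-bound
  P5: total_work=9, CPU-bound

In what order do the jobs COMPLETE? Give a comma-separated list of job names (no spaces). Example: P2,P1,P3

t=0-2: P1@Q0 runs 2, rem=2, quantum used, demote→Q1. Q0=[P2,P3,P4,P5] Q1=[P1] Q2=[]
t=2-3: P2@Q0 runs 1, rem=8, I/O yield, promote→Q0. Q0=[P3,P4,P5,P2] Q1=[P1] Q2=[]
t=3-5: P3@Q0 runs 2, rem=4, quantum used, demote→Q1. Q0=[P4,P5,P2] Q1=[P1,P3] Q2=[]
t=5-7: P4@Q0 runs 2, rem=6, quantum used, demote→Q1. Q0=[P5,P2] Q1=[P1,P3,P4] Q2=[]
t=7-9: P5@Q0 runs 2, rem=7, quantum used, demote→Q1. Q0=[P2] Q1=[P1,P3,P4,P5] Q2=[]
t=9-10: P2@Q0 runs 1, rem=7, I/O yield, promote→Q0. Q0=[P2] Q1=[P1,P3,P4,P5] Q2=[]
t=10-11: P2@Q0 runs 1, rem=6, I/O yield, promote→Q0. Q0=[P2] Q1=[P1,P3,P4,P5] Q2=[]
t=11-12: P2@Q0 runs 1, rem=5, I/O yield, promote→Q0. Q0=[P2] Q1=[P1,P3,P4,P5] Q2=[]
t=12-13: P2@Q0 runs 1, rem=4, I/O yield, promote→Q0. Q0=[P2] Q1=[P1,P3,P4,P5] Q2=[]
t=13-14: P2@Q0 runs 1, rem=3, I/O yield, promote→Q0. Q0=[P2] Q1=[P1,P3,P4,P5] Q2=[]
t=14-15: P2@Q0 runs 1, rem=2, I/O yield, promote→Q0. Q0=[P2] Q1=[P1,P3,P4,P5] Q2=[]
t=15-16: P2@Q0 runs 1, rem=1, I/O yield, promote→Q0. Q0=[P2] Q1=[P1,P3,P4,P5] Q2=[]
t=16-17: P2@Q0 runs 1, rem=0, completes. Q0=[] Q1=[P1,P3,P4,P5] Q2=[]
t=17-19: P1@Q1 runs 2, rem=0, completes. Q0=[] Q1=[P3,P4,P5] Q2=[]
t=19-22: P3@Q1 runs 3, rem=1, I/O yield, promote→Q0. Q0=[P3] Q1=[P4,P5] Q2=[]
t=22-23: P3@Q0 runs 1, rem=0, completes. Q0=[] Q1=[P4,P5] Q2=[]
t=23-28: P4@Q1 runs 5, rem=1, quantum used, demote→Q2. Q0=[] Q1=[P5] Q2=[P4]
t=28-33: P5@Q1 runs 5, rem=2, quantum used, demote→Q2. Q0=[] Q1=[] Q2=[P4,P5]
t=33-34: P4@Q2 runs 1, rem=0, completes. Q0=[] Q1=[] Q2=[P5]
t=34-36: P5@Q2 runs 2, rem=0, completes. Q0=[] Q1=[] Q2=[]

Answer: P2,P1,P3,P4,P5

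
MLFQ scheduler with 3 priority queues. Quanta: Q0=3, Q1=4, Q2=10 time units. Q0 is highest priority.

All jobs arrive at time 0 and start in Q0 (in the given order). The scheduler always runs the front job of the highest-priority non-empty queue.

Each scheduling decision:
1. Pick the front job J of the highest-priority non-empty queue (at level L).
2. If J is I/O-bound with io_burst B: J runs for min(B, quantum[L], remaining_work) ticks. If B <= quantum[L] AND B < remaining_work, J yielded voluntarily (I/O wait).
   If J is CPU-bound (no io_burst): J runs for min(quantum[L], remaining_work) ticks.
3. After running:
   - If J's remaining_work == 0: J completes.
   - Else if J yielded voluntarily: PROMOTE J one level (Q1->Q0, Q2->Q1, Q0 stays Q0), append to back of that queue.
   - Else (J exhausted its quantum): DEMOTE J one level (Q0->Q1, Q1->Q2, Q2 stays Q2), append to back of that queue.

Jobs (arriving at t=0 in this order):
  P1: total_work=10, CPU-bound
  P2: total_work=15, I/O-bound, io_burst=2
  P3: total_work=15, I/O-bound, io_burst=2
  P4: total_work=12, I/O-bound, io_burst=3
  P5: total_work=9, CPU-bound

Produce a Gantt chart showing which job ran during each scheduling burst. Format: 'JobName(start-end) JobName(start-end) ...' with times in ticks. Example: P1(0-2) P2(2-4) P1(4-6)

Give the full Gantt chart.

t=0-3: P1@Q0 runs 3, rem=7, quantum used, demote→Q1. Q0=[P2,P3,P4,P5] Q1=[P1] Q2=[]
t=3-5: P2@Q0 runs 2, rem=13, I/O yield, promote→Q0. Q0=[P3,P4,P5,P2] Q1=[P1] Q2=[]
t=5-7: P3@Q0 runs 2, rem=13, I/O yield, promote→Q0. Q0=[P4,P5,P2,P3] Q1=[P1] Q2=[]
t=7-10: P4@Q0 runs 3, rem=9, I/O yield, promote→Q0. Q0=[P5,P2,P3,P4] Q1=[P1] Q2=[]
t=10-13: P5@Q0 runs 3, rem=6, quantum used, demote→Q1. Q0=[P2,P3,P4] Q1=[P1,P5] Q2=[]
t=13-15: P2@Q0 runs 2, rem=11, I/O yield, promote→Q0. Q0=[P3,P4,P2] Q1=[P1,P5] Q2=[]
t=15-17: P3@Q0 runs 2, rem=11, I/O yield, promote→Q0. Q0=[P4,P2,P3] Q1=[P1,P5] Q2=[]
t=17-20: P4@Q0 runs 3, rem=6, I/O yield, promote→Q0. Q0=[P2,P3,P4] Q1=[P1,P5] Q2=[]
t=20-22: P2@Q0 runs 2, rem=9, I/O yield, promote→Q0. Q0=[P3,P4,P2] Q1=[P1,P5] Q2=[]
t=22-24: P3@Q0 runs 2, rem=9, I/O yield, promote→Q0. Q0=[P4,P2,P3] Q1=[P1,P5] Q2=[]
t=24-27: P4@Q0 runs 3, rem=3, I/O yield, promote→Q0. Q0=[P2,P3,P4] Q1=[P1,P5] Q2=[]
t=27-29: P2@Q0 runs 2, rem=7, I/O yield, promote→Q0. Q0=[P3,P4,P2] Q1=[P1,P5] Q2=[]
t=29-31: P3@Q0 runs 2, rem=7, I/O yield, promote→Q0. Q0=[P4,P2,P3] Q1=[P1,P5] Q2=[]
t=31-34: P4@Q0 runs 3, rem=0, completes. Q0=[P2,P3] Q1=[P1,P5] Q2=[]
t=34-36: P2@Q0 runs 2, rem=5, I/O yield, promote→Q0. Q0=[P3,P2] Q1=[P1,P5] Q2=[]
t=36-38: P3@Q0 runs 2, rem=5, I/O yield, promote→Q0. Q0=[P2,P3] Q1=[P1,P5] Q2=[]
t=38-40: P2@Q0 runs 2, rem=3, I/O yield, promote→Q0. Q0=[P3,P2] Q1=[P1,P5] Q2=[]
t=40-42: P3@Q0 runs 2, rem=3, I/O yield, promote→Q0. Q0=[P2,P3] Q1=[P1,P5] Q2=[]
t=42-44: P2@Q0 runs 2, rem=1, I/O yield, promote→Q0. Q0=[P3,P2] Q1=[P1,P5] Q2=[]
t=44-46: P3@Q0 runs 2, rem=1, I/O yield, promote→Q0. Q0=[P2,P3] Q1=[P1,P5] Q2=[]
t=46-47: P2@Q0 runs 1, rem=0, completes. Q0=[P3] Q1=[P1,P5] Q2=[]
t=47-48: P3@Q0 runs 1, rem=0, completes. Q0=[] Q1=[P1,P5] Q2=[]
t=48-52: P1@Q1 runs 4, rem=3, quantum used, demote→Q2. Q0=[] Q1=[P5] Q2=[P1]
t=52-56: P5@Q1 runs 4, rem=2, quantum used, demote→Q2. Q0=[] Q1=[] Q2=[P1,P5]
t=56-59: P1@Q2 runs 3, rem=0, completes. Q0=[] Q1=[] Q2=[P5]
t=59-61: P5@Q2 runs 2, rem=0, completes. Q0=[] Q1=[] Q2=[]

Answer: P1(0-3) P2(3-5) P3(5-7) P4(7-10) P5(10-13) P2(13-15) P3(15-17) P4(17-20) P2(20-22) P3(22-24) P4(24-27) P2(27-29) P3(29-31) P4(31-34) P2(34-36) P3(36-38) P2(38-40) P3(40-42) P2(42-44) P3(44-46) P2(46-47) P3(47-48) P1(48-52) P5(52-56) P1(56-59) P5(59-61)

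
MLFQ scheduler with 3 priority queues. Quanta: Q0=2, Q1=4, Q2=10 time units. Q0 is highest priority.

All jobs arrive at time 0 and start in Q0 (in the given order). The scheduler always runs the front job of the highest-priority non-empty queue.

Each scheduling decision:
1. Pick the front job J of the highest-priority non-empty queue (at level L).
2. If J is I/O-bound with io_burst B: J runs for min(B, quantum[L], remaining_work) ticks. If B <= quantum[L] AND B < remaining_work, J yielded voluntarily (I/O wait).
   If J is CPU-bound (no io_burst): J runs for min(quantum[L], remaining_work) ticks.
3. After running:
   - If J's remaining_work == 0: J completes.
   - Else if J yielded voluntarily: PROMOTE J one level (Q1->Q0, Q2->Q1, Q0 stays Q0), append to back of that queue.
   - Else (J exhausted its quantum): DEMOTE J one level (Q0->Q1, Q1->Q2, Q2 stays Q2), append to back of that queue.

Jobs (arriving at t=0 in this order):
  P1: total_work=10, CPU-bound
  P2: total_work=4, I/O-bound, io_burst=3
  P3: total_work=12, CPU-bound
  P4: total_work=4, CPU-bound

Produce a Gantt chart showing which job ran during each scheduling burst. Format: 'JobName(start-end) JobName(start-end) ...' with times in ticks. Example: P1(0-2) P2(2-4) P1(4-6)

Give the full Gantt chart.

Answer: P1(0-2) P2(2-4) P3(4-6) P4(6-8) P1(8-12) P2(12-14) P3(14-18) P4(18-20) P1(20-24) P3(24-30)

Derivation:
t=0-2: P1@Q0 runs 2, rem=8, quantum used, demote→Q1. Q0=[P2,P3,P4] Q1=[P1] Q2=[]
t=2-4: P2@Q0 runs 2, rem=2, quantum used, demote→Q1. Q0=[P3,P4] Q1=[P1,P2] Q2=[]
t=4-6: P3@Q0 runs 2, rem=10, quantum used, demote→Q1. Q0=[P4] Q1=[P1,P2,P3] Q2=[]
t=6-8: P4@Q0 runs 2, rem=2, quantum used, demote→Q1. Q0=[] Q1=[P1,P2,P3,P4] Q2=[]
t=8-12: P1@Q1 runs 4, rem=4, quantum used, demote→Q2. Q0=[] Q1=[P2,P3,P4] Q2=[P1]
t=12-14: P2@Q1 runs 2, rem=0, completes. Q0=[] Q1=[P3,P4] Q2=[P1]
t=14-18: P3@Q1 runs 4, rem=6, quantum used, demote→Q2. Q0=[] Q1=[P4] Q2=[P1,P3]
t=18-20: P4@Q1 runs 2, rem=0, completes. Q0=[] Q1=[] Q2=[P1,P3]
t=20-24: P1@Q2 runs 4, rem=0, completes. Q0=[] Q1=[] Q2=[P3]
t=24-30: P3@Q2 runs 6, rem=0, completes. Q0=[] Q1=[] Q2=[]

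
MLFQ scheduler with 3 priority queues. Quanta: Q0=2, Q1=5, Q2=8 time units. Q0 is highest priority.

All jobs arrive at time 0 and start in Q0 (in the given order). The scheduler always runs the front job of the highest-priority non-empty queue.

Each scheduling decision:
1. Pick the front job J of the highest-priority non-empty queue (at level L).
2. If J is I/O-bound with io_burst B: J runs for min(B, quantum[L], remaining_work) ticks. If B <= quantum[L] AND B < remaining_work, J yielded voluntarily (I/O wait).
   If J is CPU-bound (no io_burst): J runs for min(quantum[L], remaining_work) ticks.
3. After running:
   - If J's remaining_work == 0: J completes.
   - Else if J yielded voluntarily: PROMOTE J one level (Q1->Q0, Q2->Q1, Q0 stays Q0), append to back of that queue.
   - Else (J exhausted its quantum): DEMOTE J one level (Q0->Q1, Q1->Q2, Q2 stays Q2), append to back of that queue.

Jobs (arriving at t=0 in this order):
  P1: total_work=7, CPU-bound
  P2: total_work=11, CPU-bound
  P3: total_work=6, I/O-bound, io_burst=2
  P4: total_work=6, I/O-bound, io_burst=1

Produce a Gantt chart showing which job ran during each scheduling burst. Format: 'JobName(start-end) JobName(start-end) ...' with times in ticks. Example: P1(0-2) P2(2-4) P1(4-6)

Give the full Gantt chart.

Answer: P1(0-2) P2(2-4) P3(4-6) P4(6-7) P3(7-9) P4(9-10) P3(10-12) P4(12-13) P4(13-14) P4(14-15) P4(15-16) P1(16-21) P2(21-26) P2(26-30)

Derivation:
t=0-2: P1@Q0 runs 2, rem=5, quantum used, demote→Q1. Q0=[P2,P3,P4] Q1=[P1] Q2=[]
t=2-4: P2@Q0 runs 2, rem=9, quantum used, demote→Q1. Q0=[P3,P4] Q1=[P1,P2] Q2=[]
t=4-6: P3@Q0 runs 2, rem=4, I/O yield, promote→Q0. Q0=[P4,P3] Q1=[P1,P2] Q2=[]
t=6-7: P4@Q0 runs 1, rem=5, I/O yield, promote→Q0. Q0=[P3,P4] Q1=[P1,P2] Q2=[]
t=7-9: P3@Q0 runs 2, rem=2, I/O yield, promote→Q0. Q0=[P4,P3] Q1=[P1,P2] Q2=[]
t=9-10: P4@Q0 runs 1, rem=4, I/O yield, promote→Q0. Q0=[P3,P4] Q1=[P1,P2] Q2=[]
t=10-12: P3@Q0 runs 2, rem=0, completes. Q0=[P4] Q1=[P1,P2] Q2=[]
t=12-13: P4@Q0 runs 1, rem=3, I/O yield, promote→Q0. Q0=[P4] Q1=[P1,P2] Q2=[]
t=13-14: P4@Q0 runs 1, rem=2, I/O yield, promote→Q0. Q0=[P4] Q1=[P1,P2] Q2=[]
t=14-15: P4@Q0 runs 1, rem=1, I/O yield, promote→Q0. Q0=[P4] Q1=[P1,P2] Q2=[]
t=15-16: P4@Q0 runs 1, rem=0, completes. Q0=[] Q1=[P1,P2] Q2=[]
t=16-21: P1@Q1 runs 5, rem=0, completes. Q0=[] Q1=[P2] Q2=[]
t=21-26: P2@Q1 runs 5, rem=4, quantum used, demote→Q2. Q0=[] Q1=[] Q2=[P2]
t=26-30: P2@Q2 runs 4, rem=0, completes. Q0=[] Q1=[] Q2=[]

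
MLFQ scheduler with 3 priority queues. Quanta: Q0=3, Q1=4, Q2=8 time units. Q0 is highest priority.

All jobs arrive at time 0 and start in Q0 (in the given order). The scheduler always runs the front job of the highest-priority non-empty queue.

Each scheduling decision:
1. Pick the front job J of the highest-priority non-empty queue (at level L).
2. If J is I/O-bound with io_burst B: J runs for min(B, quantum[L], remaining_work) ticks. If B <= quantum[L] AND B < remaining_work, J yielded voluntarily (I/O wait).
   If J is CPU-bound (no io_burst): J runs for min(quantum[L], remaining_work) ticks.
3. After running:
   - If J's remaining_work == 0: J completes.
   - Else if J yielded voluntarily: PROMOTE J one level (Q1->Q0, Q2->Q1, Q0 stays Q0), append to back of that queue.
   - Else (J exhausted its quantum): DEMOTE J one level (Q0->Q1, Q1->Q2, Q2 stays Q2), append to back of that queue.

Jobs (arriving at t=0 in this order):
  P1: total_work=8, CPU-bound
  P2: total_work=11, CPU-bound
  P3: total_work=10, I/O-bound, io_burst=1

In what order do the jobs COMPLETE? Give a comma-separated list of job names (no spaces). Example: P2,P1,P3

t=0-3: P1@Q0 runs 3, rem=5, quantum used, demote→Q1. Q0=[P2,P3] Q1=[P1] Q2=[]
t=3-6: P2@Q0 runs 3, rem=8, quantum used, demote→Q1. Q0=[P3] Q1=[P1,P2] Q2=[]
t=6-7: P3@Q0 runs 1, rem=9, I/O yield, promote→Q0. Q0=[P3] Q1=[P1,P2] Q2=[]
t=7-8: P3@Q0 runs 1, rem=8, I/O yield, promote→Q0. Q0=[P3] Q1=[P1,P2] Q2=[]
t=8-9: P3@Q0 runs 1, rem=7, I/O yield, promote→Q0. Q0=[P3] Q1=[P1,P2] Q2=[]
t=9-10: P3@Q0 runs 1, rem=6, I/O yield, promote→Q0. Q0=[P3] Q1=[P1,P2] Q2=[]
t=10-11: P3@Q0 runs 1, rem=5, I/O yield, promote→Q0. Q0=[P3] Q1=[P1,P2] Q2=[]
t=11-12: P3@Q0 runs 1, rem=4, I/O yield, promote→Q0. Q0=[P3] Q1=[P1,P2] Q2=[]
t=12-13: P3@Q0 runs 1, rem=3, I/O yield, promote→Q0. Q0=[P3] Q1=[P1,P2] Q2=[]
t=13-14: P3@Q0 runs 1, rem=2, I/O yield, promote→Q0. Q0=[P3] Q1=[P1,P2] Q2=[]
t=14-15: P3@Q0 runs 1, rem=1, I/O yield, promote→Q0. Q0=[P3] Q1=[P1,P2] Q2=[]
t=15-16: P3@Q0 runs 1, rem=0, completes. Q0=[] Q1=[P1,P2] Q2=[]
t=16-20: P1@Q1 runs 4, rem=1, quantum used, demote→Q2. Q0=[] Q1=[P2] Q2=[P1]
t=20-24: P2@Q1 runs 4, rem=4, quantum used, demote→Q2. Q0=[] Q1=[] Q2=[P1,P2]
t=24-25: P1@Q2 runs 1, rem=0, completes. Q0=[] Q1=[] Q2=[P2]
t=25-29: P2@Q2 runs 4, rem=0, completes. Q0=[] Q1=[] Q2=[]

Answer: P3,P1,P2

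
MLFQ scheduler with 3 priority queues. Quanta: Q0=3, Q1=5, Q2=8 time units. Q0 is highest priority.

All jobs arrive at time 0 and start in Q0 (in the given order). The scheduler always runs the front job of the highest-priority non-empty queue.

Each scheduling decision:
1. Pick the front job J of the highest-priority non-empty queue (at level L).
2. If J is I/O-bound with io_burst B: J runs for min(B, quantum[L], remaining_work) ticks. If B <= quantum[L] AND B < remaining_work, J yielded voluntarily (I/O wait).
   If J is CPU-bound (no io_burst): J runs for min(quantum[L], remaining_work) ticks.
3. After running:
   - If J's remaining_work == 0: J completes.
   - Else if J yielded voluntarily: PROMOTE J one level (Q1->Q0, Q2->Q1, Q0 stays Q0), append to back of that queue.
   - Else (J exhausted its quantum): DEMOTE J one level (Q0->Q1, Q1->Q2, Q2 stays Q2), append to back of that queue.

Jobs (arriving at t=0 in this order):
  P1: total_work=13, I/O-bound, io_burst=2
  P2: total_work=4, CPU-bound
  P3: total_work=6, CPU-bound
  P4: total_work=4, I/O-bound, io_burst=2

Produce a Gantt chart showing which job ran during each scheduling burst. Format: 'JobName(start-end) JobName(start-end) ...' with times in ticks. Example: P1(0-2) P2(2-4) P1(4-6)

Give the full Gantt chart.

Answer: P1(0-2) P2(2-5) P3(5-8) P4(8-10) P1(10-12) P4(12-14) P1(14-16) P1(16-18) P1(18-20) P1(20-22) P1(22-23) P2(23-24) P3(24-27)

Derivation:
t=0-2: P1@Q0 runs 2, rem=11, I/O yield, promote→Q0. Q0=[P2,P3,P4,P1] Q1=[] Q2=[]
t=2-5: P2@Q0 runs 3, rem=1, quantum used, demote→Q1. Q0=[P3,P4,P1] Q1=[P2] Q2=[]
t=5-8: P3@Q0 runs 3, rem=3, quantum used, demote→Q1. Q0=[P4,P1] Q1=[P2,P3] Q2=[]
t=8-10: P4@Q0 runs 2, rem=2, I/O yield, promote→Q0. Q0=[P1,P4] Q1=[P2,P3] Q2=[]
t=10-12: P1@Q0 runs 2, rem=9, I/O yield, promote→Q0. Q0=[P4,P1] Q1=[P2,P3] Q2=[]
t=12-14: P4@Q0 runs 2, rem=0, completes. Q0=[P1] Q1=[P2,P3] Q2=[]
t=14-16: P1@Q0 runs 2, rem=7, I/O yield, promote→Q0. Q0=[P1] Q1=[P2,P3] Q2=[]
t=16-18: P1@Q0 runs 2, rem=5, I/O yield, promote→Q0. Q0=[P1] Q1=[P2,P3] Q2=[]
t=18-20: P1@Q0 runs 2, rem=3, I/O yield, promote→Q0. Q0=[P1] Q1=[P2,P3] Q2=[]
t=20-22: P1@Q0 runs 2, rem=1, I/O yield, promote→Q0. Q0=[P1] Q1=[P2,P3] Q2=[]
t=22-23: P1@Q0 runs 1, rem=0, completes. Q0=[] Q1=[P2,P3] Q2=[]
t=23-24: P2@Q1 runs 1, rem=0, completes. Q0=[] Q1=[P3] Q2=[]
t=24-27: P3@Q1 runs 3, rem=0, completes. Q0=[] Q1=[] Q2=[]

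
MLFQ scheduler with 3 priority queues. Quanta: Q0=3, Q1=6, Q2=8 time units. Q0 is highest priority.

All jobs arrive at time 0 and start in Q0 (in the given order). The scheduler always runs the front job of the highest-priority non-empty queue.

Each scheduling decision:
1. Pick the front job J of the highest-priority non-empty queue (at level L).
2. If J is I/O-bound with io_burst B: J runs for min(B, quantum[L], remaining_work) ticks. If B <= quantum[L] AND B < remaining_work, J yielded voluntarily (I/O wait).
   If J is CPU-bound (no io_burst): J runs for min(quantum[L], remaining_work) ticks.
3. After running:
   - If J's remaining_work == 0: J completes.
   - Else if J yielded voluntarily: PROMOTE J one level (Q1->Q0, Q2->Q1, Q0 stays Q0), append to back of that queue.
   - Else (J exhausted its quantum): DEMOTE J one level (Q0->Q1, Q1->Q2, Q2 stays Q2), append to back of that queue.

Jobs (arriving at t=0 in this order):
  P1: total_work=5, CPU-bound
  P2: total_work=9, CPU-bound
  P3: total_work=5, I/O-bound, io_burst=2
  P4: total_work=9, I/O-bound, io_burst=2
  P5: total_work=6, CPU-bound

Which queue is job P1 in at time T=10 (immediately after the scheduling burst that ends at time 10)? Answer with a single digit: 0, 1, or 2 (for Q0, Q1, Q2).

Answer: 1

Derivation:
t=0-3: P1@Q0 runs 3, rem=2, quantum used, demote→Q1. Q0=[P2,P3,P4,P5] Q1=[P1] Q2=[]
t=3-6: P2@Q0 runs 3, rem=6, quantum used, demote→Q1. Q0=[P3,P4,P5] Q1=[P1,P2] Q2=[]
t=6-8: P3@Q0 runs 2, rem=3, I/O yield, promote→Q0. Q0=[P4,P5,P3] Q1=[P1,P2] Q2=[]
t=8-10: P4@Q0 runs 2, rem=7, I/O yield, promote→Q0. Q0=[P5,P3,P4] Q1=[P1,P2] Q2=[]
t=10-13: P5@Q0 runs 3, rem=3, quantum used, demote→Q1. Q0=[P3,P4] Q1=[P1,P2,P5] Q2=[]
t=13-15: P3@Q0 runs 2, rem=1, I/O yield, promote→Q0. Q0=[P4,P3] Q1=[P1,P2,P5] Q2=[]
t=15-17: P4@Q0 runs 2, rem=5, I/O yield, promote→Q0. Q0=[P3,P4] Q1=[P1,P2,P5] Q2=[]
t=17-18: P3@Q0 runs 1, rem=0, completes. Q0=[P4] Q1=[P1,P2,P5] Q2=[]
t=18-20: P4@Q0 runs 2, rem=3, I/O yield, promote→Q0. Q0=[P4] Q1=[P1,P2,P5] Q2=[]
t=20-22: P4@Q0 runs 2, rem=1, I/O yield, promote→Q0. Q0=[P4] Q1=[P1,P2,P5] Q2=[]
t=22-23: P4@Q0 runs 1, rem=0, completes. Q0=[] Q1=[P1,P2,P5] Q2=[]
t=23-25: P1@Q1 runs 2, rem=0, completes. Q0=[] Q1=[P2,P5] Q2=[]
t=25-31: P2@Q1 runs 6, rem=0, completes. Q0=[] Q1=[P5] Q2=[]
t=31-34: P5@Q1 runs 3, rem=0, completes. Q0=[] Q1=[] Q2=[]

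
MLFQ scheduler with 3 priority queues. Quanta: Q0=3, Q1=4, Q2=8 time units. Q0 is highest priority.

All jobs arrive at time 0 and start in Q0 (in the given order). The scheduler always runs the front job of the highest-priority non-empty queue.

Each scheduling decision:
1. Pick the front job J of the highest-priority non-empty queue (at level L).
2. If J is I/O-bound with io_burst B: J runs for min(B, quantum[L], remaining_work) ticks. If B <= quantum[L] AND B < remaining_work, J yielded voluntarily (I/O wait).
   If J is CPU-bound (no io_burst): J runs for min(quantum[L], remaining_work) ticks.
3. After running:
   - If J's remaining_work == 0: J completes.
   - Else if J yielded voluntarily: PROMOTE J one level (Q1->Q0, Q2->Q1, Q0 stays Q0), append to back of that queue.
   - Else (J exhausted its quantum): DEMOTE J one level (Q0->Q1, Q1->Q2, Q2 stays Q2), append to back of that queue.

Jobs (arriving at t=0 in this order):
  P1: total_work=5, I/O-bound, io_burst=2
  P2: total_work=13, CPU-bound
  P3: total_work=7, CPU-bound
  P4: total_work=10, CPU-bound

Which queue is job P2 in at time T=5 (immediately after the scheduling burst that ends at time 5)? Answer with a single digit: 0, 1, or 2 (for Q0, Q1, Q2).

Answer: 1

Derivation:
t=0-2: P1@Q0 runs 2, rem=3, I/O yield, promote→Q0. Q0=[P2,P3,P4,P1] Q1=[] Q2=[]
t=2-5: P2@Q0 runs 3, rem=10, quantum used, demote→Q1. Q0=[P3,P4,P1] Q1=[P2] Q2=[]
t=5-8: P3@Q0 runs 3, rem=4, quantum used, demote→Q1. Q0=[P4,P1] Q1=[P2,P3] Q2=[]
t=8-11: P4@Q0 runs 3, rem=7, quantum used, demote→Q1. Q0=[P1] Q1=[P2,P3,P4] Q2=[]
t=11-13: P1@Q0 runs 2, rem=1, I/O yield, promote→Q0. Q0=[P1] Q1=[P2,P3,P4] Q2=[]
t=13-14: P1@Q0 runs 1, rem=0, completes. Q0=[] Q1=[P2,P3,P4] Q2=[]
t=14-18: P2@Q1 runs 4, rem=6, quantum used, demote→Q2. Q0=[] Q1=[P3,P4] Q2=[P2]
t=18-22: P3@Q1 runs 4, rem=0, completes. Q0=[] Q1=[P4] Q2=[P2]
t=22-26: P4@Q1 runs 4, rem=3, quantum used, demote→Q2. Q0=[] Q1=[] Q2=[P2,P4]
t=26-32: P2@Q2 runs 6, rem=0, completes. Q0=[] Q1=[] Q2=[P4]
t=32-35: P4@Q2 runs 3, rem=0, completes. Q0=[] Q1=[] Q2=[]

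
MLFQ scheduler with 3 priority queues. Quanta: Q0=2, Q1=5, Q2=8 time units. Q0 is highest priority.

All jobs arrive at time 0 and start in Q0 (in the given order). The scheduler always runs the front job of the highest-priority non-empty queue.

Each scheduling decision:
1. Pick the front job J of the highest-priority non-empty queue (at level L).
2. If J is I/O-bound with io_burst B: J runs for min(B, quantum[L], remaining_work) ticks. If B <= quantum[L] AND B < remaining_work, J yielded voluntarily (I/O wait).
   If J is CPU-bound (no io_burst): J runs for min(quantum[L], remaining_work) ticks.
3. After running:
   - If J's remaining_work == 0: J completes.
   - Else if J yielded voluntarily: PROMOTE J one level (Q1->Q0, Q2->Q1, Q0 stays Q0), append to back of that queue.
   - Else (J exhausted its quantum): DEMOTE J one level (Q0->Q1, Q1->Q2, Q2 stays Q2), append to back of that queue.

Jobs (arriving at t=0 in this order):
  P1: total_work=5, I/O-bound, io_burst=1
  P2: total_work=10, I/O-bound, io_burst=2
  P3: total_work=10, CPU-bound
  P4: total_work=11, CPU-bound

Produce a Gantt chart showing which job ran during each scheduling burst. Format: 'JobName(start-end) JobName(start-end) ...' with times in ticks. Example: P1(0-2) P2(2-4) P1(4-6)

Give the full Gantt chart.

t=0-1: P1@Q0 runs 1, rem=4, I/O yield, promote→Q0. Q0=[P2,P3,P4,P1] Q1=[] Q2=[]
t=1-3: P2@Q0 runs 2, rem=8, I/O yield, promote→Q0. Q0=[P3,P4,P1,P2] Q1=[] Q2=[]
t=3-5: P3@Q0 runs 2, rem=8, quantum used, demote→Q1. Q0=[P4,P1,P2] Q1=[P3] Q2=[]
t=5-7: P4@Q0 runs 2, rem=9, quantum used, demote→Q1. Q0=[P1,P2] Q1=[P3,P4] Q2=[]
t=7-8: P1@Q0 runs 1, rem=3, I/O yield, promote→Q0. Q0=[P2,P1] Q1=[P3,P4] Q2=[]
t=8-10: P2@Q0 runs 2, rem=6, I/O yield, promote→Q0. Q0=[P1,P2] Q1=[P3,P4] Q2=[]
t=10-11: P1@Q0 runs 1, rem=2, I/O yield, promote→Q0. Q0=[P2,P1] Q1=[P3,P4] Q2=[]
t=11-13: P2@Q0 runs 2, rem=4, I/O yield, promote→Q0. Q0=[P1,P2] Q1=[P3,P4] Q2=[]
t=13-14: P1@Q0 runs 1, rem=1, I/O yield, promote→Q0. Q0=[P2,P1] Q1=[P3,P4] Q2=[]
t=14-16: P2@Q0 runs 2, rem=2, I/O yield, promote→Q0. Q0=[P1,P2] Q1=[P3,P4] Q2=[]
t=16-17: P1@Q0 runs 1, rem=0, completes. Q0=[P2] Q1=[P3,P4] Q2=[]
t=17-19: P2@Q0 runs 2, rem=0, completes. Q0=[] Q1=[P3,P4] Q2=[]
t=19-24: P3@Q1 runs 5, rem=3, quantum used, demote→Q2. Q0=[] Q1=[P4] Q2=[P3]
t=24-29: P4@Q1 runs 5, rem=4, quantum used, demote→Q2. Q0=[] Q1=[] Q2=[P3,P4]
t=29-32: P3@Q2 runs 3, rem=0, completes. Q0=[] Q1=[] Q2=[P4]
t=32-36: P4@Q2 runs 4, rem=0, completes. Q0=[] Q1=[] Q2=[]

Answer: P1(0-1) P2(1-3) P3(3-5) P4(5-7) P1(7-8) P2(8-10) P1(10-11) P2(11-13) P1(13-14) P2(14-16) P1(16-17) P2(17-19) P3(19-24) P4(24-29) P3(29-32) P4(32-36)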